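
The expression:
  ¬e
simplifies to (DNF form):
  ¬e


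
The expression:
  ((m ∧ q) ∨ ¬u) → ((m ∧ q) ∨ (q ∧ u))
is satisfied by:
  {q: True, u: True, m: True}
  {q: True, u: True, m: False}
  {u: True, m: True, q: False}
  {u: True, m: False, q: False}
  {q: True, m: True, u: False}


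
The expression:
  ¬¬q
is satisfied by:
  {q: True}


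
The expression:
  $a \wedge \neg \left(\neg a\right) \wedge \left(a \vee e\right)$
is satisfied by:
  {a: True}


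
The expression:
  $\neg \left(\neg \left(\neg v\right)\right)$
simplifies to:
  $\neg v$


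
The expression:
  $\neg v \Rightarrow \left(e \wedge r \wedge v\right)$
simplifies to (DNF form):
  $v$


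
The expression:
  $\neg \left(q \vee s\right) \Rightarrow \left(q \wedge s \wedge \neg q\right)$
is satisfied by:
  {q: True, s: True}
  {q: True, s: False}
  {s: True, q: False}


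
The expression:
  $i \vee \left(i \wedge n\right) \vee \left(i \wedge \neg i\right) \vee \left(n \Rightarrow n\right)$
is always true.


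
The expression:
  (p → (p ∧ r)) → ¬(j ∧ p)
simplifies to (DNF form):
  ¬j ∨ ¬p ∨ ¬r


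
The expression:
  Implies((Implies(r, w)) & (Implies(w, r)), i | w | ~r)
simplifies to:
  True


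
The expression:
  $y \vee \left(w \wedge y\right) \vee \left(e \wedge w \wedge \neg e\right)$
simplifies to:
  $y$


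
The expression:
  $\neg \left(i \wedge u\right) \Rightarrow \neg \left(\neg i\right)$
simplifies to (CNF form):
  $i$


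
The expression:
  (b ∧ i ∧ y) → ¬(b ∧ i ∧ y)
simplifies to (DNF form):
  ¬b ∨ ¬i ∨ ¬y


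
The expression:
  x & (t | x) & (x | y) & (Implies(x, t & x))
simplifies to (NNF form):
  t & x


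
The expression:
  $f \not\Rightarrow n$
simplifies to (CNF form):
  $f \wedge \neg n$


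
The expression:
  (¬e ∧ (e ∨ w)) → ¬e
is always true.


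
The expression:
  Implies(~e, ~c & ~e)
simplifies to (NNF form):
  e | ~c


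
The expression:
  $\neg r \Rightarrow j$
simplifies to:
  $j \vee r$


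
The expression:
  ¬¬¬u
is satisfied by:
  {u: False}


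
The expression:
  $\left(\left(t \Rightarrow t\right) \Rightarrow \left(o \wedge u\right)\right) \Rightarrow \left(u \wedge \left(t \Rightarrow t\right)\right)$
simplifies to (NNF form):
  $\text{True}$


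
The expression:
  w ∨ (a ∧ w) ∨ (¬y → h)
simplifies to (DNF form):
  h ∨ w ∨ y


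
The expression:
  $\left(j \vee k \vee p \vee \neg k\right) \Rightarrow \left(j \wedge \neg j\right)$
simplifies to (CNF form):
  $\text{False}$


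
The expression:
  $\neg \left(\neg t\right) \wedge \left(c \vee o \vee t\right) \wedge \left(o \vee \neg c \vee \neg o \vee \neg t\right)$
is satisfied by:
  {t: True}


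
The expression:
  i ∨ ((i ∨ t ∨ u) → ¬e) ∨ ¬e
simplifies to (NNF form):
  i ∨ (¬t ∧ ¬u) ∨ ¬e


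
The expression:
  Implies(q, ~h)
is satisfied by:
  {h: False, q: False}
  {q: True, h: False}
  {h: True, q: False}


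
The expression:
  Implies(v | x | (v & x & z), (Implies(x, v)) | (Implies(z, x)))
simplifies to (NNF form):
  True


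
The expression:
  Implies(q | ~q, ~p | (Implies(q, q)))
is always true.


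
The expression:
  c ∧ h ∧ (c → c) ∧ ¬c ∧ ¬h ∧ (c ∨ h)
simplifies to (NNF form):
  False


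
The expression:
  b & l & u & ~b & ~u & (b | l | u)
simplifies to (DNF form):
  False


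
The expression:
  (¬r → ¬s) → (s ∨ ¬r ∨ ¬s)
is always true.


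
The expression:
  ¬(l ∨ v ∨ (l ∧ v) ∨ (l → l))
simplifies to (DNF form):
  False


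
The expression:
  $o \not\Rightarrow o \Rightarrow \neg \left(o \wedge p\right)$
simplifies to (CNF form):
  $\text{True}$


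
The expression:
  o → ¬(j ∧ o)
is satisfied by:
  {o: False, j: False}
  {j: True, o: False}
  {o: True, j: False}


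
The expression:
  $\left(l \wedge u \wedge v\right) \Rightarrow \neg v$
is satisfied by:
  {l: False, v: False, u: False}
  {u: True, l: False, v: False}
  {v: True, l: False, u: False}
  {u: True, v: True, l: False}
  {l: True, u: False, v: False}
  {u: True, l: True, v: False}
  {v: True, l: True, u: False}


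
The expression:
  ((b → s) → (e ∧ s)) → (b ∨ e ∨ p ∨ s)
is always true.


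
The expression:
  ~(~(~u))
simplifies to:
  ~u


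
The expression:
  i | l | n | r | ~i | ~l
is always true.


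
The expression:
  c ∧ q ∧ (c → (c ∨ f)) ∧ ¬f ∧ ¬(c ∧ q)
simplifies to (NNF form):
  False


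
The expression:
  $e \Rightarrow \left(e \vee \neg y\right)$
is always true.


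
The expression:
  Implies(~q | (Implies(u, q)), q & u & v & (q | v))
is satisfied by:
  {u: True, q: True, v: True}


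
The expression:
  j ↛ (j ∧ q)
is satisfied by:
  {j: True, q: False}


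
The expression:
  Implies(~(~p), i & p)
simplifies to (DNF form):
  i | ~p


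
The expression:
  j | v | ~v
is always true.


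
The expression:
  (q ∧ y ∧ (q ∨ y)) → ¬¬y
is always true.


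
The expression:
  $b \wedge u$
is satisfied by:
  {u: True, b: True}


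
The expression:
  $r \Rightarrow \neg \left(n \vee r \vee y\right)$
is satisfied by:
  {r: False}


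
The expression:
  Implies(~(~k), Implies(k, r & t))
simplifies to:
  ~k | (r & t)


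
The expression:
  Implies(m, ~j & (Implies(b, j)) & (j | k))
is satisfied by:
  {k: True, b: False, m: False, j: False}
  {k: False, b: False, m: False, j: False}
  {j: True, k: True, b: False, m: False}
  {j: True, k: False, b: False, m: False}
  {b: True, k: True, j: False, m: False}
  {b: True, j: False, k: False, m: False}
  {j: True, b: True, k: True, m: False}
  {j: True, b: True, k: False, m: False}
  {m: True, b: False, k: True, j: False}


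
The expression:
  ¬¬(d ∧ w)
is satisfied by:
  {w: True, d: True}


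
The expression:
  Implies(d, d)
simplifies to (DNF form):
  True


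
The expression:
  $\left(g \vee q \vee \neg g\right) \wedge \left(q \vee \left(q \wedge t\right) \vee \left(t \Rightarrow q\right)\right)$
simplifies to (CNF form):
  $q \vee \neg t$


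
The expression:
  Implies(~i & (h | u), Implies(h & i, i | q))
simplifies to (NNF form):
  True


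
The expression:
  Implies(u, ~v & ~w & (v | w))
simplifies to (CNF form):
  ~u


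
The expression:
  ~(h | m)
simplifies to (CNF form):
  ~h & ~m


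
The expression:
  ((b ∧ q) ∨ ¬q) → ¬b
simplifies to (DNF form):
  ¬b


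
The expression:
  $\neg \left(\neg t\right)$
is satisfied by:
  {t: True}


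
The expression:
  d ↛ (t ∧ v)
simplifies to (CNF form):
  d ∧ (¬t ∨ ¬v)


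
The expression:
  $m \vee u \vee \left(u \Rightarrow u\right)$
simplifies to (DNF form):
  $\text{True}$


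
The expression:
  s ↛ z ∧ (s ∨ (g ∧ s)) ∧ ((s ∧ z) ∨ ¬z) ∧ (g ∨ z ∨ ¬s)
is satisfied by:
  {s: True, g: True, z: False}


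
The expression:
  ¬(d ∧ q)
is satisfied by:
  {q: False, d: False}
  {d: True, q: False}
  {q: True, d: False}


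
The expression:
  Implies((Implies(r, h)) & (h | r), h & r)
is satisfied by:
  {r: True, h: False}
  {h: False, r: False}
  {h: True, r: True}


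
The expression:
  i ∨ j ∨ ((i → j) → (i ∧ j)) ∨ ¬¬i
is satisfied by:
  {i: True, j: True}
  {i: True, j: False}
  {j: True, i: False}


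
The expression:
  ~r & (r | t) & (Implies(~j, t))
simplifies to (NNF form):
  t & ~r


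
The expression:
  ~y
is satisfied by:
  {y: False}


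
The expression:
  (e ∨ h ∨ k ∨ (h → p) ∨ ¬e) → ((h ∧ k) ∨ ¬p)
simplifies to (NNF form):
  (h ∧ k) ∨ ¬p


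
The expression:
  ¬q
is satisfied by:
  {q: False}


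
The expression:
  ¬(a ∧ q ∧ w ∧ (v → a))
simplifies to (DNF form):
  ¬a ∨ ¬q ∨ ¬w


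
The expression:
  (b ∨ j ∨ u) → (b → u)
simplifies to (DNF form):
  u ∨ ¬b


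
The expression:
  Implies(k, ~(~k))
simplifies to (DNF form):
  True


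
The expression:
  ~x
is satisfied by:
  {x: False}


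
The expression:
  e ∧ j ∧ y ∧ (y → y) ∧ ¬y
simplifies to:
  False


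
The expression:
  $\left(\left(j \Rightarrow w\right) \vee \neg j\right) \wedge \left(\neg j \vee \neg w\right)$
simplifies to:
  $\neg j$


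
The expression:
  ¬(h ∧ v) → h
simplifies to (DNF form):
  h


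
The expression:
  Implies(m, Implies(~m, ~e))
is always true.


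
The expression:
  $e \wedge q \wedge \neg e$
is never true.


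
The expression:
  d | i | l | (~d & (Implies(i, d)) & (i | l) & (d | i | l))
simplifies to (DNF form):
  d | i | l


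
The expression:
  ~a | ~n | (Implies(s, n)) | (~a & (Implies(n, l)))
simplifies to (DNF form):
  True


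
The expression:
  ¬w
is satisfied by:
  {w: False}


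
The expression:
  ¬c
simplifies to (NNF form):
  ¬c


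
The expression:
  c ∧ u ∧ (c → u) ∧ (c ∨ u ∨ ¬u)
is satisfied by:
  {c: True, u: True}


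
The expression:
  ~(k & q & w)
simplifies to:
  ~k | ~q | ~w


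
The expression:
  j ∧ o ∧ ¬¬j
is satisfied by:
  {j: True, o: True}


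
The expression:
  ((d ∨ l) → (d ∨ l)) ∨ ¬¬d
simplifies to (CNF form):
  True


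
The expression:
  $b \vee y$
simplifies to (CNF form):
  $b \vee y$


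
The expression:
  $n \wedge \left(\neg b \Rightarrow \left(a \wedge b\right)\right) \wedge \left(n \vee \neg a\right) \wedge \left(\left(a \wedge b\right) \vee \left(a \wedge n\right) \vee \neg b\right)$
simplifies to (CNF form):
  $a \wedge b \wedge n$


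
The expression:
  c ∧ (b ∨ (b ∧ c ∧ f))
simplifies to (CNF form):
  b ∧ c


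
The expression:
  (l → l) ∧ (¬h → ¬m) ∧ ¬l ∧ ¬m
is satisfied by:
  {l: False, m: False}


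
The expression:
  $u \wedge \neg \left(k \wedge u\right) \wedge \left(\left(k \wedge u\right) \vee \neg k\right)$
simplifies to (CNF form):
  $u \wedge \neg k$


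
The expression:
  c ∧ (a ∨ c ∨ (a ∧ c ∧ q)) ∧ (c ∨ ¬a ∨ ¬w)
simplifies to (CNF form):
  c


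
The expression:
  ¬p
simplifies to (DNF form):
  ¬p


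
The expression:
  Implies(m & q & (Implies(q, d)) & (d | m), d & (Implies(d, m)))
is always true.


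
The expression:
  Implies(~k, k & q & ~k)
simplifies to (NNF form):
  k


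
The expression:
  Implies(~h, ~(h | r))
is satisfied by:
  {h: True, r: False}
  {r: False, h: False}
  {r: True, h: True}


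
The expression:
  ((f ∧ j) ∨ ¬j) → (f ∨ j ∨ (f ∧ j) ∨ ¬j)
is always true.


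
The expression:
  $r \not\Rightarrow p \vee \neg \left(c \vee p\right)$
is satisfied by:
  {r: True, c: False, p: False}
  {c: False, p: False, r: False}
  {r: True, c: True, p: False}


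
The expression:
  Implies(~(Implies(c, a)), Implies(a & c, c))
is always true.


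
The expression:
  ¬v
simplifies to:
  ¬v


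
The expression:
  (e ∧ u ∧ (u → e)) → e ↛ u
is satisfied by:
  {u: False, e: False}
  {e: True, u: False}
  {u: True, e: False}


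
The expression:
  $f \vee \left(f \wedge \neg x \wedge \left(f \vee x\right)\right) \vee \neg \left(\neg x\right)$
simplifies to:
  $f \vee x$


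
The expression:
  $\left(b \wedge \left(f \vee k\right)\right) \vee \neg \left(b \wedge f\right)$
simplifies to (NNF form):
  $\text{True}$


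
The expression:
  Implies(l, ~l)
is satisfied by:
  {l: False}


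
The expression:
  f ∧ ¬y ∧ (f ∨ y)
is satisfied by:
  {f: True, y: False}


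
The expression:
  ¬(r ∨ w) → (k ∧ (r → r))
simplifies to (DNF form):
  k ∨ r ∨ w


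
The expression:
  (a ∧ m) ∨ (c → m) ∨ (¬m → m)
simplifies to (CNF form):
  m ∨ ¬c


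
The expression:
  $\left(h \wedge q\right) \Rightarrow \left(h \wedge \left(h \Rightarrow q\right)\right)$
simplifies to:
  $\text{True}$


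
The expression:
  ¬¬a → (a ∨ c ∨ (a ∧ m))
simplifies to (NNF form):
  True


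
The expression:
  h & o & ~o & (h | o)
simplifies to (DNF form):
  False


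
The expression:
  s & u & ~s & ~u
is never true.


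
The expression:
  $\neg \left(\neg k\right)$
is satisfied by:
  {k: True}


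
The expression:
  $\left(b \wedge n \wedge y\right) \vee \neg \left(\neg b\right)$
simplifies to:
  $b$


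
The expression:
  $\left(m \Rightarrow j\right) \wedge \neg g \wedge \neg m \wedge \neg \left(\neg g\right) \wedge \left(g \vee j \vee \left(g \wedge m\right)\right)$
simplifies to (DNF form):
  $\text{False}$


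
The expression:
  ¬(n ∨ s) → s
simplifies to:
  n ∨ s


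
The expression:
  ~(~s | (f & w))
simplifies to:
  s & (~f | ~w)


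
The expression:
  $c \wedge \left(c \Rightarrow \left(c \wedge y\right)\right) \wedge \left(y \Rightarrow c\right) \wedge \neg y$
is never true.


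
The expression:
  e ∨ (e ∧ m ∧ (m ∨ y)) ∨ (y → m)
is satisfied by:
  {m: True, e: True, y: False}
  {m: True, e: False, y: False}
  {e: True, m: False, y: False}
  {m: False, e: False, y: False}
  {y: True, m: True, e: True}
  {y: True, m: True, e: False}
  {y: True, e: True, m: False}


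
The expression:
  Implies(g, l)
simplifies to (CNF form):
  l | ~g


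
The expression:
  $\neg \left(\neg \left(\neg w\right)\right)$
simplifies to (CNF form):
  $\neg w$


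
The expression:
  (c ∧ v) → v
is always true.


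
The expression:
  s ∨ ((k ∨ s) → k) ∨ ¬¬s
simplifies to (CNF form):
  True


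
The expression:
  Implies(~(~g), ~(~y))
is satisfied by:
  {y: True, g: False}
  {g: False, y: False}
  {g: True, y: True}


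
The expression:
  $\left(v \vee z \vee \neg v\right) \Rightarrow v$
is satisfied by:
  {v: True}


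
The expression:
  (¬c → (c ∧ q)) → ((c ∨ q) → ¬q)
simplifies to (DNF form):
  ¬c ∨ ¬q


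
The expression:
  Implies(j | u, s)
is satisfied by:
  {s: True, u: False, j: False}
  {j: True, s: True, u: False}
  {s: True, u: True, j: False}
  {j: True, s: True, u: True}
  {j: False, u: False, s: False}


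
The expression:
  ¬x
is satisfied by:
  {x: False}


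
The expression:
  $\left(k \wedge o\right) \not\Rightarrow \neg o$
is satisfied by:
  {o: True, k: True}


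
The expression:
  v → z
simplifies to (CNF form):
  z ∨ ¬v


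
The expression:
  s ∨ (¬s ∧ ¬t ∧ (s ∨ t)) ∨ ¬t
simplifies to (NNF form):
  s ∨ ¬t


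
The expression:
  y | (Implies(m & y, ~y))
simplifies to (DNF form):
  True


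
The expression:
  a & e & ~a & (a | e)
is never true.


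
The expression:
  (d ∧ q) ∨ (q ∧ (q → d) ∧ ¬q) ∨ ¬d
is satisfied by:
  {q: True, d: False}
  {d: False, q: False}
  {d: True, q: True}


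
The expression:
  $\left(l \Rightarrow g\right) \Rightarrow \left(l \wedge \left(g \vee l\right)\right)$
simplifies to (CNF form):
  $l$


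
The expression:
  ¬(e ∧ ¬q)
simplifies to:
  q ∨ ¬e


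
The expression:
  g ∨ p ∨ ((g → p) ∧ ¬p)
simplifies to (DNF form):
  True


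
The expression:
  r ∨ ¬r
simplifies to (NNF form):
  True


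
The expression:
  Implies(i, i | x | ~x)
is always true.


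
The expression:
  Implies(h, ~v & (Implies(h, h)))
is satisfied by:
  {h: False, v: False}
  {v: True, h: False}
  {h: True, v: False}


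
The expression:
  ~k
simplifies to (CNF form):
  ~k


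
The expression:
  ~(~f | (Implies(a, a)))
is never true.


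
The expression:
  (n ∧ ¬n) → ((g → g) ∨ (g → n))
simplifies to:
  True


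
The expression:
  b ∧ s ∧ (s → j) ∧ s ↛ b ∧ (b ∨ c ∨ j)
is never true.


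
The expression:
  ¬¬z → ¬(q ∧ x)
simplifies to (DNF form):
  ¬q ∨ ¬x ∨ ¬z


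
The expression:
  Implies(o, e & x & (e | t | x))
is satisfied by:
  {e: True, x: True, o: False}
  {e: True, x: False, o: False}
  {x: True, e: False, o: False}
  {e: False, x: False, o: False}
  {e: True, o: True, x: True}


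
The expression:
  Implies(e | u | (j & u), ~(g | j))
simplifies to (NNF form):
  (~e | ~g) & (~e | ~j) & (~g | ~u) & (~j | ~u)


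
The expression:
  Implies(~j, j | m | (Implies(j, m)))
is always true.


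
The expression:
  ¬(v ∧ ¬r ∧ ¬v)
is always true.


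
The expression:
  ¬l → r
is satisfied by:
  {r: True, l: True}
  {r: True, l: False}
  {l: True, r: False}


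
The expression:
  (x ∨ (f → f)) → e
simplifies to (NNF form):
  e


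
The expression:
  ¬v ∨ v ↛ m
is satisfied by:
  {m: False, v: False}
  {v: True, m: False}
  {m: True, v: False}


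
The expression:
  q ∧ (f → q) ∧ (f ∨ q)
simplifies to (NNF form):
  q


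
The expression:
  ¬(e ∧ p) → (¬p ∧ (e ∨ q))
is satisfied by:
  {q: True, e: True, p: False}
  {e: True, p: False, q: False}
  {q: True, e: True, p: True}
  {e: True, p: True, q: False}
  {q: True, p: False, e: False}


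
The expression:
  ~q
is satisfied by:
  {q: False}


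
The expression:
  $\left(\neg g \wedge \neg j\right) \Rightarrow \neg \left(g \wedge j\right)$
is always true.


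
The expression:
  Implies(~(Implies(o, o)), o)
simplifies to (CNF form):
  True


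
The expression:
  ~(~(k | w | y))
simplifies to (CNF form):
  k | w | y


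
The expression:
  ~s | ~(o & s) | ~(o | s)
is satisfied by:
  {s: False, o: False}
  {o: True, s: False}
  {s: True, o: False}


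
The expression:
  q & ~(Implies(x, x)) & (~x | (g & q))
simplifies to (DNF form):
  False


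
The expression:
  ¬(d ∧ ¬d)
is always true.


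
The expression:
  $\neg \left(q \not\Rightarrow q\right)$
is always true.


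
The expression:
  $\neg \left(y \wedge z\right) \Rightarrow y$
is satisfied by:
  {y: True}


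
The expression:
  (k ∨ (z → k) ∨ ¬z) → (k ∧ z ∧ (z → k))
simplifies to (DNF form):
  z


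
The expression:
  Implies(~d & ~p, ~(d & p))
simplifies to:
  True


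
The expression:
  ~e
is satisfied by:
  {e: False}


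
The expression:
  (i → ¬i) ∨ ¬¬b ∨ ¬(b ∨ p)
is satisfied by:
  {b: True, p: False, i: False}
  {p: False, i: False, b: False}
  {b: True, i: True, p: False}
  {i: True, p: False, b: False}
  {b: True, p: True, i: False}
  {p: True, b: False, i: False}
  {b: True, i: True, p: True}


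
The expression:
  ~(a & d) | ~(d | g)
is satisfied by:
  {d: False, a: False}
  {a: True, d: False}
  {d: True, a: False}


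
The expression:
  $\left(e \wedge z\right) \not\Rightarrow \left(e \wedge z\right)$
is never true.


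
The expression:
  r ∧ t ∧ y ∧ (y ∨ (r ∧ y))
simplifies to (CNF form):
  r ∧ t ∧ y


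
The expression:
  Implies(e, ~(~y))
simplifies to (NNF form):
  y | ~e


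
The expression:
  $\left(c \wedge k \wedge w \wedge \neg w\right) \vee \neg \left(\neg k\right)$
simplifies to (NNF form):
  $k$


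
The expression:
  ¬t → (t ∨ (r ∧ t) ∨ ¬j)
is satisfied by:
  {t: True, j: False}
  {j: False, t: False}
  {j: True, t: True}


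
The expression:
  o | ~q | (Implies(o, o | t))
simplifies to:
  True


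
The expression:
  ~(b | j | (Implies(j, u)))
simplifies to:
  False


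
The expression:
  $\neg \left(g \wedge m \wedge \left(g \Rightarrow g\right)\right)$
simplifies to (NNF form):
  $\neg g \vee \neg m$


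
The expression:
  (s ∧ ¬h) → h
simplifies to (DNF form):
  h ∨ ¬s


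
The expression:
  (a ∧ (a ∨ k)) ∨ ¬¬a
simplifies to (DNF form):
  a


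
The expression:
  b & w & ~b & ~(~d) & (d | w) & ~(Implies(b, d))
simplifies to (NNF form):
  False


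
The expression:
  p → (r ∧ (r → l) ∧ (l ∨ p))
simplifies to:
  (l ∧ r) ∨ ¬p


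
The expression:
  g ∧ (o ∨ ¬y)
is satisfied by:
  {g: True, o: True, y: False}
  {g: True, o: False, y: False}
  {g: True, y: True, o: True}


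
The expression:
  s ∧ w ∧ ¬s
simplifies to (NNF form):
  False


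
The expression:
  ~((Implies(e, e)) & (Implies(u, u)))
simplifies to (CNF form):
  False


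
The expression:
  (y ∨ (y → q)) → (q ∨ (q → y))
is always true.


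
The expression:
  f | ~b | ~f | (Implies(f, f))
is always true.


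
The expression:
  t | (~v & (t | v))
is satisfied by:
  {t: True}


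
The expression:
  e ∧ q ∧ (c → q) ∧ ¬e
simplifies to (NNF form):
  False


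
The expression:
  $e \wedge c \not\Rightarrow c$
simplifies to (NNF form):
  $\text{False}$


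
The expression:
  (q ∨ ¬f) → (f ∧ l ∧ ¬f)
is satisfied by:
  {f: True, q: False}


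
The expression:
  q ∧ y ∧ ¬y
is never true.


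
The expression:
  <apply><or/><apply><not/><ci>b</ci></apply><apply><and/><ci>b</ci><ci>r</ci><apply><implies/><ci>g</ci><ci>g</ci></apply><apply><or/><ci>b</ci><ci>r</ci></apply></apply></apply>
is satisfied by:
  {r: True, b: False}
  {b: False, r: False}
  {b: True, r: True}


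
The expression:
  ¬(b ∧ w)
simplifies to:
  ¬b ∨ ¬w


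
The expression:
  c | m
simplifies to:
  c | m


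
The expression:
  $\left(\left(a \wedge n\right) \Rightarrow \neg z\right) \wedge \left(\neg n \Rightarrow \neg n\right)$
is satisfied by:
  {z: False, n: False, a: False}
  {a: True, z: False, n: False}
  {n: True, z: False, a: False}
  {a: True, n: True, z: False}
  {z: True, a: False, n: False}
  {a: True, z: True, n: False}
  {n: True, z: True, a: False}


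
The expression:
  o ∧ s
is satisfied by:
  {s: True, o: True}


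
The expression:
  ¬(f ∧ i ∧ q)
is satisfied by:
  {q: False, i: False, f: False}
  {f: True, q: False, i: False}
  {i: True, q: False, f: False}
  {f: True, i: True, q: False}
  {q: True, f: False, i: False}
  {f: True, q: True, i: False}
  {i: True, q: True, f: False}


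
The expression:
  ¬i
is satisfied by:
  {i: False}


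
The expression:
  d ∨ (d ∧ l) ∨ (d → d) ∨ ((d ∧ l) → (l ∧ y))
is always true.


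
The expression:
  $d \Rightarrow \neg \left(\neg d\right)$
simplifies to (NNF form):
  $\text{True}$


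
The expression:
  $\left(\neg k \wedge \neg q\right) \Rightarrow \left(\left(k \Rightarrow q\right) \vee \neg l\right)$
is always true.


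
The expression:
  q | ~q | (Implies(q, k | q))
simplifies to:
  True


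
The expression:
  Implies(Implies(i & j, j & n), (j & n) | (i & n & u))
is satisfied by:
  {u: True, j: True, n: True, i: True}
  {j: True, n: True, i: True, u: False}
  {u: True, j: True, n: True, i: False}
  {j: True, n: True, i: False, u: False}
  {j: True, u: True, i: True, n: False}
  {j: True, i: True, n: False, u: False}
  {u: True, n: True, i: True, j: False}


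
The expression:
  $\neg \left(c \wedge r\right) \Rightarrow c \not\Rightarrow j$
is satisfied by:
  {c: True, r: True, j: False}
  {c: True, j: False, r: False}
  {c: True, r: True, j: True}


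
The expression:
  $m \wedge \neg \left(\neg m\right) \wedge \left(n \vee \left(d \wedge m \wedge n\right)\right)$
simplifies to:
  $m \wedge n$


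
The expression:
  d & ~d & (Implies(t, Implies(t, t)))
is never true.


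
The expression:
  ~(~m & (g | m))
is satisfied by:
  {m: True, g: False}
  {g: False, m: False}
  {g: True, m: True}


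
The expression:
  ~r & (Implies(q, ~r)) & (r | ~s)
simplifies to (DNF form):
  ~r & ~s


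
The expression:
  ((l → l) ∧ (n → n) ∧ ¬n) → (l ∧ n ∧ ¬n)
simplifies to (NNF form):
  n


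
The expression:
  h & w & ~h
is never true.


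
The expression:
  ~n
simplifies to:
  ~n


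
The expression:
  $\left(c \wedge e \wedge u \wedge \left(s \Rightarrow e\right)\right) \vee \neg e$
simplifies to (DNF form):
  $\left(c \wedge u\right) \vee \neg e$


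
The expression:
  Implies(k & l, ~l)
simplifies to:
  ~k | ~l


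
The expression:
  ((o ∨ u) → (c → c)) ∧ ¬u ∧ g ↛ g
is never true.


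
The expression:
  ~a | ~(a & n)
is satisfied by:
  {n: False, a: False}
  {a: True, n: False}
  {n: True, a: False}


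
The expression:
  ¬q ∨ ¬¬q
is always true.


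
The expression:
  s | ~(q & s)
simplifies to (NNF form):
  True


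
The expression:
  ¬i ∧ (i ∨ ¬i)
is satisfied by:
  {i: False}


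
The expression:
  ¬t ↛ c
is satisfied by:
  {c: True, t: False}
  {t: False, c: False}
  {t: True, c: True}


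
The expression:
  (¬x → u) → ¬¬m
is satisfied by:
  {m: True, x: False, u: False}
  {m: True, u: True, x: False}
  {m: True, x: True, u: False}
  {m: True, u: True, x: True}
  {u: False, x: False, m: False}


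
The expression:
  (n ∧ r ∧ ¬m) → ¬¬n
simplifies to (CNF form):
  True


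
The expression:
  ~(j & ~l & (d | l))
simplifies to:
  l | ~d | ~j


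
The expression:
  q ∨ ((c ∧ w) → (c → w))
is always true.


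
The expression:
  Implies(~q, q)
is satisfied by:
  {q: True}


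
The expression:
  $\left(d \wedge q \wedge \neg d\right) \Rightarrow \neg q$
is always true.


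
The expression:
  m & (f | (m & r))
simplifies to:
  m & (f | r)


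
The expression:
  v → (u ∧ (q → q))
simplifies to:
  u ∨ ¬v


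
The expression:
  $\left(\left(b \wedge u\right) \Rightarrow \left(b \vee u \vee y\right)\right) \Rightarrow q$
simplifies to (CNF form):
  $q$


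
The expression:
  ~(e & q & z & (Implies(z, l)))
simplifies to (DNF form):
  ~e | ~l | ~q | ~z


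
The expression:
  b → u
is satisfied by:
  {u: True, b: False}
  {b: False, u: False}
  {b: True, u: True}


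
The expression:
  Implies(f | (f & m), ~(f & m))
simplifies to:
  ~f | ~m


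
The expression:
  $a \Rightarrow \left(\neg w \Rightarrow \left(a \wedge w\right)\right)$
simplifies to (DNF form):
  $w \vee \neg a$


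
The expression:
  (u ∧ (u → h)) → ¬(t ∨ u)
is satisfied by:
  {h: False, u: False}
  {u: True, h: False}
  {h: True, u: False}


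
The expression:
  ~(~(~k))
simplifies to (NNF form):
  ~k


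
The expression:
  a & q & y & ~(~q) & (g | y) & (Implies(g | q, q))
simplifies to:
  a & q & y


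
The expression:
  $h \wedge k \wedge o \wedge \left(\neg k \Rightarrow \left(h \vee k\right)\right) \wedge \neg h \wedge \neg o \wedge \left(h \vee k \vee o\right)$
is never true.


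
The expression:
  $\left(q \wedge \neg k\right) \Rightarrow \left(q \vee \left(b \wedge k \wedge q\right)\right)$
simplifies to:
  $\text{True}$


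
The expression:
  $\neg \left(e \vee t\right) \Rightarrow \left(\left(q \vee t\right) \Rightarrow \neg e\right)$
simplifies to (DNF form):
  $\text{True}$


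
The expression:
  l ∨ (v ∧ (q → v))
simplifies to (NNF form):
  l ∨ v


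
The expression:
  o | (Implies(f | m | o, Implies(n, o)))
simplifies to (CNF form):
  (o | ~f | ~n) & (o | ~m | ~n)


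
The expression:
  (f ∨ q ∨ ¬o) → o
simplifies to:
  o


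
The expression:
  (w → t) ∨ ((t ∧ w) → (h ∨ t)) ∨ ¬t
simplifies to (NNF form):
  True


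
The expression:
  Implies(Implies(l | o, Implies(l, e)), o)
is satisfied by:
  {o: True, l: True, e: False}
  {o: True, e: False, l: False}
  {o: True, l: True, e: True}
  {o: True, e: True, l: False}
  {l: True, e: False, o: False}


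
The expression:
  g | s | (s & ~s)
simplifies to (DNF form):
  g | s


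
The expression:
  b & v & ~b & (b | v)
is never true.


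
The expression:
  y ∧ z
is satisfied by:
  {z: True, y: True}


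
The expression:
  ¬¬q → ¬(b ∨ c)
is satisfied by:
  {c: False, q: False, b: False}
  {b: True, c: False, q: False}
  {c: True, b: False, q: False}
  {b: True, c: True, q: False}
  {q: True, b: False, c: False}


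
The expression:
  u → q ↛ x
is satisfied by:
  {q: True, x: False, u: False}
  {x: False, u: False, q: False}
  {q: True, x: True, u: False}
  {x: True, q: False, u: False}
  {u: True, q: True, x: False}


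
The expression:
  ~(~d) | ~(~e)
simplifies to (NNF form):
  d | e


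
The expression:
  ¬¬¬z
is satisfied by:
  {z: False}


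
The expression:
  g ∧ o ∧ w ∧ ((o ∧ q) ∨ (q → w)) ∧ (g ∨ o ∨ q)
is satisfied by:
  {g: True, w: True, o: True}


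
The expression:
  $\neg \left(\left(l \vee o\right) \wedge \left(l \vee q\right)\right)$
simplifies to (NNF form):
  $\neg l \wedge \left(\neg o \vee \neg q\right)$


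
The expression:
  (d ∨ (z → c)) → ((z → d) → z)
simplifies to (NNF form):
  z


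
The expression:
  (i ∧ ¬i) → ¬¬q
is always true.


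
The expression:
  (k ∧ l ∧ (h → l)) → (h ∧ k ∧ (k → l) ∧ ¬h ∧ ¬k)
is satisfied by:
  {l: False, k: False}
  {k: True, l: False}
  {l: True, k: False}


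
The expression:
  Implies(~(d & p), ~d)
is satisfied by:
  {p: True, d: False}
  {d: False, p: False}
  {d: True, p: True}


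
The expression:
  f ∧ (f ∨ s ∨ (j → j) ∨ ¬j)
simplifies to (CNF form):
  f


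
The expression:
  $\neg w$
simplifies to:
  $\neg w$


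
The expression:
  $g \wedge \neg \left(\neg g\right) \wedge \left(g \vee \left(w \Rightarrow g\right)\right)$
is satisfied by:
  {g: True}


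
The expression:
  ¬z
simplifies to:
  ¬z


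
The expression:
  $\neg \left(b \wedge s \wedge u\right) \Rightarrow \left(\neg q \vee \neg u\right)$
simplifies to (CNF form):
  $\left(b \vee \neg q \vee \neg u\right) \wedge \left(s \vee \neg q \vee \neg u\right)$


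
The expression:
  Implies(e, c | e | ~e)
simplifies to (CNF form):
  True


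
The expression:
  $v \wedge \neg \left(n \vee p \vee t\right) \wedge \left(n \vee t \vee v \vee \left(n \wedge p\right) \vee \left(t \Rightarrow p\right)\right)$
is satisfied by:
  {v: True, p: False, t: False, n: False}


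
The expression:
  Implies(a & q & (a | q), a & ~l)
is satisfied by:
  {l: False, q: False, a: False}
  {a: True, l: False, q: False}
  {q: True, l: False, a: False}
  {a: True, q: True, l: False}
  {l: True, a: False, q: False}
  {a: True, l: True, q: False}
  {q: True, l: True, a: False}


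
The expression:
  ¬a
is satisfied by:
  {a: False}


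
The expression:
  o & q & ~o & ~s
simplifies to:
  False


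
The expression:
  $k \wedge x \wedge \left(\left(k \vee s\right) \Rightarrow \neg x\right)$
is never true.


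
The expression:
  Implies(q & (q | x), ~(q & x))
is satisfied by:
  {q: False, x: False}
  {x: True, q: False}
  {q: True, x: False}


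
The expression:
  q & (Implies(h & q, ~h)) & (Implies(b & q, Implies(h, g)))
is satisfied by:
  {q: True, h: False}


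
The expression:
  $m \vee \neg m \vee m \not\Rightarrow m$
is always true.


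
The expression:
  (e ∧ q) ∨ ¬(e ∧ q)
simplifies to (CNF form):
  True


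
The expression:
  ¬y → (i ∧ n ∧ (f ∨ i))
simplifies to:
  y ∨ (i ∧ n)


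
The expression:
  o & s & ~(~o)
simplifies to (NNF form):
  o & s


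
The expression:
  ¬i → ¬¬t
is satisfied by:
  {i: True, t: True}
  {i: True, t: False}
  {t: True, i: False}


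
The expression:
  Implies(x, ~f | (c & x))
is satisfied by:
  {c: True, x: False, f: False}
  {c: False, x: False, f: False}
  {f: True, c: True, x: False}
  {f: True, c: False, x: False}
  {x: True, c: True, f: False}
  {x: True, c: False, f: False}
  {x: True, f: True, c: True}


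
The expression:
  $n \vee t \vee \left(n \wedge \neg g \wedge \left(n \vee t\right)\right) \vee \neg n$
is always true.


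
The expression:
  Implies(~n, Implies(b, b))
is always true.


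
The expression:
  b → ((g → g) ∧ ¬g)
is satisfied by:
  {g: False, b: False}
  {b: True, g: False}
  {g: True, b: False}


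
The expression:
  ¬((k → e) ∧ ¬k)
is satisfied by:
  {k: True}


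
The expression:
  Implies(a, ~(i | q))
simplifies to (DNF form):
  ~a | (~i & ~q)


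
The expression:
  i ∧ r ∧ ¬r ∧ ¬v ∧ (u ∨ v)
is never true.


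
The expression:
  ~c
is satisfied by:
  {c: False}


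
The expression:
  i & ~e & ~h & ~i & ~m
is never true.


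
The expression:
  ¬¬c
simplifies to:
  c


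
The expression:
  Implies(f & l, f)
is always true.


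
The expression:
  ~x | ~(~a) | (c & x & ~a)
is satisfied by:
  {a: True, c: True, x: False}
  {a: True, c: False, x: False}
  {c: True, a: False, x: False}
  {a: False, c: False, x: False}
  {a: True, x: True, c: True}
  {a: True, x: True, c: False}
  {x: True, c: True, a: False}


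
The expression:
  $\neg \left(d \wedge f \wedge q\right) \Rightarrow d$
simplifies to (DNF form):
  $d$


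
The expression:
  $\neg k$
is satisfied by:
  {k: False}


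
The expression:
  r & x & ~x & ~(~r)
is never true.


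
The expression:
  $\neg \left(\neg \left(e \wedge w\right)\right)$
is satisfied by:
  {e: True, w: True}


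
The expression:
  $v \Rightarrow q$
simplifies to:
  $q \vee \neg v$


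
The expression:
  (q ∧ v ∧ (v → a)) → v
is always true.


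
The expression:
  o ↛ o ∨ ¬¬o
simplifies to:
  o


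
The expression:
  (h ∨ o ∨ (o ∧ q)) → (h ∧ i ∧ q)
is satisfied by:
  {q: True, i: True, h: False, o: False}
  {q: True, i: False, h: False, o: False}
  {i: True, o: False, q: False, h: False}
  {o: False, i: False, q: False, h: False}
  {h: True, q: True, i: True, o: False}
  {o: True, h: True, q: True, i: True}


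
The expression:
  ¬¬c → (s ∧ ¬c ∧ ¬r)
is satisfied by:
  {c: False}


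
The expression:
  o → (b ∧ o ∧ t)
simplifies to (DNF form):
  (b ∧ t) ∨ ¬o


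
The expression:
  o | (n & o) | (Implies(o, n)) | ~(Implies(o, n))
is always true.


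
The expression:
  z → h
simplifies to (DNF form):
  h ∨ ¬z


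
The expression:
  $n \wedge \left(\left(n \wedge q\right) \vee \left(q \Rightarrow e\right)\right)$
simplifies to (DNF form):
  $n$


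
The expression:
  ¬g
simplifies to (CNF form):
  ¬g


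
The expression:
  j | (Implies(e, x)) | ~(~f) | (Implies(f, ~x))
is always true.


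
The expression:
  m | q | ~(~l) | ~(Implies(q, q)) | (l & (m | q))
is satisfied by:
  {m: True, q: True, l: True}
  {m: True, q: True, l: False}
  {m: True, l: True, q: False}
  {m: True, l: False, q: False}
  {q: True, l: True, m: False}
  {q: True, l: False, m: False}
  {l: True, q: False, m: False}


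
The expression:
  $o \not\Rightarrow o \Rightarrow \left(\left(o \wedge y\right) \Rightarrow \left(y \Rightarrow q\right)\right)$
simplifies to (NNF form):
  $\text{True}$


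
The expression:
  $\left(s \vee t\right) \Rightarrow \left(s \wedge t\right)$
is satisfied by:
  {t: False, s: False}
  {s: True, t: True}


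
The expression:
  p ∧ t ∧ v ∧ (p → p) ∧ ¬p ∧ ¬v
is never true.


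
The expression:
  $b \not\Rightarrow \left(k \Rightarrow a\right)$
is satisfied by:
  {b: True, k: True, a: False}


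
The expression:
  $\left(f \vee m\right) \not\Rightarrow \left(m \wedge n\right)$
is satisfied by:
  {f: True, m: False, n: False}
  {n: True, f: True, m: False}
  {f: True, m: True, n: False}
  {m: True, n: False, f: False}


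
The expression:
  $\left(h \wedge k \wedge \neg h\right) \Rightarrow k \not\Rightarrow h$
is always true.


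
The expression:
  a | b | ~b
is always true.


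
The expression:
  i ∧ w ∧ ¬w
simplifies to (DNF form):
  False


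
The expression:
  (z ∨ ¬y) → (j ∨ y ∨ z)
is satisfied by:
  {y: True, z: True, j: True}
  {y: True, z: True, j: False}
  {y: True, j: True, z: False}
  {y: True, j: False, z: False}
  {z: True, j: True, y: False}
  {z: True, j: False, y: False}
  {j: True, z: False, y: False}


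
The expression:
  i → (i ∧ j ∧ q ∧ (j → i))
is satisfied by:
  {j: True, q: True, i: False}
  {j: True, q: False, i: False}
  {q: True, j: False, i: False}
  {j: False, q: False, i: False}
  {i: True, j: True, q: True}


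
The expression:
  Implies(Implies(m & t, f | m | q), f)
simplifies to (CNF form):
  f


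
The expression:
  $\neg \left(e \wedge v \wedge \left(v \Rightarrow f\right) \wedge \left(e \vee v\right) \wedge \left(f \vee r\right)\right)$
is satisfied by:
  {v: False, e: False, f: False}
  {f: True, v: False, e: False}
  {e: True, v: False, f: False}
  {f: True, e: True, v: False}
  {v: True, f: False, e: False}
  {f: True, v: True, e: False}
  {e: True, v: True, f: False}


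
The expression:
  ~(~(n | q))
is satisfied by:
  {n: True, q: True}
  {n: True, q: False}
  {q: True, n: False}


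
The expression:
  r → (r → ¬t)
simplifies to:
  ¬r ∨ ¬t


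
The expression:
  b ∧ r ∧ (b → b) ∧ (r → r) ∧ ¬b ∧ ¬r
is never true.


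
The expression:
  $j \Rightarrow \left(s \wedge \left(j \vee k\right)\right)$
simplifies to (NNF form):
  $s \vee \neg j$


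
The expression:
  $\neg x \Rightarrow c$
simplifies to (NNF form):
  $c \vee x$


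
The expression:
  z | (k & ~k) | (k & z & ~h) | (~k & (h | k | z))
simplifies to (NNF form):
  z | (h & ~k)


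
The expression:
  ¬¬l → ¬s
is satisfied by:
  {l: False, s: False}
  {s: True, l: False}
  {l: True, s: False}


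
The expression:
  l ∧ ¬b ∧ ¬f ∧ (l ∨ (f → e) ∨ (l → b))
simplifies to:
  l ∧ ¬b ∧ ¬f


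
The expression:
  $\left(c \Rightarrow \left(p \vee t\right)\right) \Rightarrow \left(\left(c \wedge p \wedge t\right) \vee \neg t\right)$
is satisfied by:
  {p: True, c: True, t: False}
  {p: True, c: False, t: False}
  {c: True, p: False, t: False}
  {p: False, c: False, t: False}
  {t: True, p: True, c: True}


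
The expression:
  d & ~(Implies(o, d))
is never true.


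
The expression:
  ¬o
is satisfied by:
  {o: False}


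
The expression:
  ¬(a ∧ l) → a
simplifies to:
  a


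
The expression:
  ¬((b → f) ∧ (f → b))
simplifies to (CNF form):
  (b ∨ f) ∧ (b ∨ ¬b) ∧ (f ∨ ¬f) ∧ (¬b ∨ ¬f)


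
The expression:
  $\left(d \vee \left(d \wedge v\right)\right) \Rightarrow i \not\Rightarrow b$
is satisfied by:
  {i: True, d: False, b: False}
  {i: False, d: False, b: False}
  {b: True, i: True, d: False}
  {b: True, i: False, d: False}
  {d: True, i: True, b: False}


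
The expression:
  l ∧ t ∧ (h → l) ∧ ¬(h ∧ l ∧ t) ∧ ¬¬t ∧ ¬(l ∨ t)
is never true.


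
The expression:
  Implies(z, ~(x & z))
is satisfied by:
  {z: False, x: False}
  {x: True, z: False}
  {z: True, x: False}
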